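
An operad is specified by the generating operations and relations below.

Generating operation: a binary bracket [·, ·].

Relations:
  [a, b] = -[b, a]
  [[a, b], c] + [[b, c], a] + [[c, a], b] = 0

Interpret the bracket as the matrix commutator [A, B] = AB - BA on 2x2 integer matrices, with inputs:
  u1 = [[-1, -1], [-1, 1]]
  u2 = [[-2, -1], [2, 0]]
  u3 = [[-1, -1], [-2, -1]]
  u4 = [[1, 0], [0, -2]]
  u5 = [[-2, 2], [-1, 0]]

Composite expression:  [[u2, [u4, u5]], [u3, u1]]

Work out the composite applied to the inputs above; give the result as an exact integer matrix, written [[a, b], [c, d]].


[[-36, 36], [108, 36]]


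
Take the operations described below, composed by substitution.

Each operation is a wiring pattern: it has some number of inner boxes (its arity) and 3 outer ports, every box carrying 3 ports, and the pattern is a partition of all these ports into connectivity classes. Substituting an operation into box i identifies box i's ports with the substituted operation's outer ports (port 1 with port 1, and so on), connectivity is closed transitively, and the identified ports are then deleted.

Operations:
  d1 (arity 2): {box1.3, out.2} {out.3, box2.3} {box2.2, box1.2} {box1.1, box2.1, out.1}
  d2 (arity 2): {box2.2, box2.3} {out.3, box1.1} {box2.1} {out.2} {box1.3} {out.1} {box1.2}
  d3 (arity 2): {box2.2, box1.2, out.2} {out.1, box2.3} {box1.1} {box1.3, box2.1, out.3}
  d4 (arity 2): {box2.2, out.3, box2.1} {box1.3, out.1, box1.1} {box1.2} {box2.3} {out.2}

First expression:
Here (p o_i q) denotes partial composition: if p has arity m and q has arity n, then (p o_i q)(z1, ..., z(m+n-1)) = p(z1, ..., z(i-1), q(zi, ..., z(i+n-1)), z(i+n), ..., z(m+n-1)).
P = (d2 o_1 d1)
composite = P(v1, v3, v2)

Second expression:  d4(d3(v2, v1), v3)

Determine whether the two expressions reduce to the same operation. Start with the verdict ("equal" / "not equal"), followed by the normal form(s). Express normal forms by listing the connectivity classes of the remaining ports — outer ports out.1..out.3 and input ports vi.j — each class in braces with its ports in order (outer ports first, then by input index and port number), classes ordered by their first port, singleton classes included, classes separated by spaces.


not equal — first {out.1} {out.2} {out.3, v1.1, v3.1} {v1.2, v3.2} {v1.3} {v2.1} {v2.2, v2.3} {v3.3}, second {out.1, v1.1, v1.3, v2.3} {out.2} {out.3, v3.1, v3.2} {v1.2, v2.2} {v2.1} {v3.3}

Normal form of the first expression: {out.1} {out.2} {out.3, v1.1, v3.1} {v1.2, v3.2} {v1.3} {v2.1} {v2.2, v2.3} {v3.3}
Normal form of the second expression: {out.1, v1.1, v1.3, v2.3} {out.2} {out.3, v3.1, v3.2} {v1.2, v2.2} {v2.1} {v3.3}
Different reductions; not equal.


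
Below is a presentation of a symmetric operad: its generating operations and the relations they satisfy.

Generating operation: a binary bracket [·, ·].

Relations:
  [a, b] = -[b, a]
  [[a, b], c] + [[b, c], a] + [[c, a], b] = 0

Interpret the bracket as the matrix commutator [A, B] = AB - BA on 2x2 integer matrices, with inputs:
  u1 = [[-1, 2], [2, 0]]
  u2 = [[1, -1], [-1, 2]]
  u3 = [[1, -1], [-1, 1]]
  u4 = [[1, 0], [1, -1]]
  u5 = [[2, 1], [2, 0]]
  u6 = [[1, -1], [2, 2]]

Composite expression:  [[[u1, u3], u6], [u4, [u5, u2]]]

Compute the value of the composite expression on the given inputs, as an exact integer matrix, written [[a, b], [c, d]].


[u1, u3] = [[0, 1], [-1, 0]]
[[u1, u3], u6] = [[1, 1], [1, -1]]
[u5, u2] = [[1, -1], [0, -1]]
[u4, [u5, u2]] = [[1, -2], [2, -1]]
[[[u1, u3], u6], [u4, [u5, u2]]] = [[4, -6], [-2, -4]]

[[4, -6], [-2, -4]]


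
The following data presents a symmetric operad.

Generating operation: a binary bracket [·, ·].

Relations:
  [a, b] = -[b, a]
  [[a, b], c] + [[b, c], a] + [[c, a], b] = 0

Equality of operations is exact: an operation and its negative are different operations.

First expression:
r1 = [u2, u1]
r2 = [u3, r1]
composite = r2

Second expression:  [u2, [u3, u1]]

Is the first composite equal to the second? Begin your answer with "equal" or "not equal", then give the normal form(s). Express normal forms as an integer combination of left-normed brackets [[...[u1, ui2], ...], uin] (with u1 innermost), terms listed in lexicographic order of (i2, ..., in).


not equal: they reduce to [[u1, u2], u3] and [[u1, u3], u2]

Normal form of the first expression: [[u1, u2], u3]
Normal form of the second expression: [[u1, u3], u2]
The forms do not match — not equal.


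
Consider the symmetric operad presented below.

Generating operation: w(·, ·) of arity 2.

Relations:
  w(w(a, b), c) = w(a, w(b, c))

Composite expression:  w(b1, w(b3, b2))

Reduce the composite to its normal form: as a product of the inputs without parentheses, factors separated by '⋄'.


b1 ⋄ b3 ⋄ b2

Key point: w is associative — brackets drop, the b-order remains.
w(b3, b2) collapses to b3 ⋄ b2
w(b1, w(b3, b2)) collapses to b1 ⋄ b3 ⋄ b2


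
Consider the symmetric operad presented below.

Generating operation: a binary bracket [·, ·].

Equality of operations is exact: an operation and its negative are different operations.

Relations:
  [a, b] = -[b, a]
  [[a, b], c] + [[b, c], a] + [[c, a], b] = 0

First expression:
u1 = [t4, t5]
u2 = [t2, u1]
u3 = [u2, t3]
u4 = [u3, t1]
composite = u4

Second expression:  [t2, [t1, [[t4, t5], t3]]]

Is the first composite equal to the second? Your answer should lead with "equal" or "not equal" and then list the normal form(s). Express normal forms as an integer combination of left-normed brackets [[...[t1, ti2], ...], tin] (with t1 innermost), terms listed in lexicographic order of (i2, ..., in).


not equal; first: -[[[[t1, t2], t4], t5], t3] + [[[[t1, t2], t5], t4], t3] + [[[[t1, t3], t2], t4], t5] - [[[[t1, t3], t2], t5], t4] - [[[[t1, t3], t4], t5], t2] + [[[[t1, t3], t5], t4], t2] + [[[[t1, t4], t5], t2], t3] - [[[[t1, t5], t4], t2], t3]; second: [[[[t1, t3], t4], t5], t2] - [[[[t1, t3], t5], t4], t2] - [[[[t1, t4], t5], t3], t2] + [[[[t1, t5], t4], t3], t2]

The first expression, normalized: -[[[[t1, t2], t4], t5], t3] + [[[[t1, t2], t5], t4], t3] + [[[[t1, t3], t2], t4], t5] - [[[[t1, t3], t2], t5], t4] - [[[[t1, t3], t4], t5], t2] + [[[[t1, t3], t5], t4], t2] + [[[[t1, t4], t5], t2], t3] - [[[[t1, t5], t4], t2], t3]
The second expression, normalized: [[[[t1, t3], t4], t5], t2] - [[[[t1, t3], t5], t4], t2] - [[[[t1, t4], t5], t3], t2] + [[[[t1, t5], t4], t3], t2]
Different reductions; not equal.


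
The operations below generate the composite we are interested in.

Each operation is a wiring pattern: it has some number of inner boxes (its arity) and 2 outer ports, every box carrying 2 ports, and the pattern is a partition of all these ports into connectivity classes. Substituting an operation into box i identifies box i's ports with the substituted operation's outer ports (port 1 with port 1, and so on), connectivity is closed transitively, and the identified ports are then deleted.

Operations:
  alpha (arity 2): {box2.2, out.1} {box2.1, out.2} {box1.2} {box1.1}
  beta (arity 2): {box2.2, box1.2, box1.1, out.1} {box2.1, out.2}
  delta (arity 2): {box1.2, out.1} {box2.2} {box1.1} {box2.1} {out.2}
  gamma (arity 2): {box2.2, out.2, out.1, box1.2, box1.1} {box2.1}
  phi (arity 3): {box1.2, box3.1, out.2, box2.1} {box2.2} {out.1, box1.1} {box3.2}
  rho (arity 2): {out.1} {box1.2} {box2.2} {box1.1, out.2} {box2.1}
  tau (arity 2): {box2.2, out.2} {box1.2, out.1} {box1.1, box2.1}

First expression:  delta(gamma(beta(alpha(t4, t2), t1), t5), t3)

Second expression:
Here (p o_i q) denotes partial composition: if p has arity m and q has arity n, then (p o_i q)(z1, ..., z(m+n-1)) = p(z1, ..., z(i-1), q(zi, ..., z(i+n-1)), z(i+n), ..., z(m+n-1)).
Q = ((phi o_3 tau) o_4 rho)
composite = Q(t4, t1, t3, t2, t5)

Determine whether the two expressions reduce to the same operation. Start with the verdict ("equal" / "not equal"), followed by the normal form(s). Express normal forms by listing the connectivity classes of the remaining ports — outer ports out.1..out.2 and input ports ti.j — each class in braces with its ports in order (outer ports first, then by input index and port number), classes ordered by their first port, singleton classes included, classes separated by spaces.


not equal — first {out.1, t1.1, t1.2, t2.1, t2.2, t5.2} {out.2} {t3.1} {t3.2} {t4.1} {t4.2} {t5.1}, second {out.1, t4.1} {out.2, t1.1, t3.2, t4.2} {t1.2} {t2.1} {t2.2} {t3.1} {t5.1} {t5.2}


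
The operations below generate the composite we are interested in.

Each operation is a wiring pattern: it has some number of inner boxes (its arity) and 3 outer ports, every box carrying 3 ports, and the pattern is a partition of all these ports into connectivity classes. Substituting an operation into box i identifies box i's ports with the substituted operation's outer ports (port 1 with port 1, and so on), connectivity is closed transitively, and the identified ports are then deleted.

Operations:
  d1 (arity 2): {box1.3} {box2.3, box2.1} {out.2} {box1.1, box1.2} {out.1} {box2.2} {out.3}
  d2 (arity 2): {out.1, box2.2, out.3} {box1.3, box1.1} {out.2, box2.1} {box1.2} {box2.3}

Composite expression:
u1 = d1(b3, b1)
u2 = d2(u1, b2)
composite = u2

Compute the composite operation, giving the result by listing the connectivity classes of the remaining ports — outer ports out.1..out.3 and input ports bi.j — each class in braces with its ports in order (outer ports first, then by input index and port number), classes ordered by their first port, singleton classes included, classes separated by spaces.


{out.1, out.3, b2.2} {out.2, b2.1} {b1.1, b1.3} {b1.2} {b2.3} {b3.1, b3.2} {b3.3}

Treat the ports identified at d2 as solder joints: merge, then drop.
d1 over (b3, b1) gives {out.1} {out.2} {out.3} {b1.1, b1.3} {b1.2} {b3.1, b3.2} {b3.3}, out.j being that stage's outer ports
d2 over (b3, b1, b2) gives {out.1, out.3, b2.2} {out.2, b2.1} {b1.1, b1.3} {b1.2} {b2.3} {b3.1, b3.2} {b3.3}, out.j being that stage's outer ports


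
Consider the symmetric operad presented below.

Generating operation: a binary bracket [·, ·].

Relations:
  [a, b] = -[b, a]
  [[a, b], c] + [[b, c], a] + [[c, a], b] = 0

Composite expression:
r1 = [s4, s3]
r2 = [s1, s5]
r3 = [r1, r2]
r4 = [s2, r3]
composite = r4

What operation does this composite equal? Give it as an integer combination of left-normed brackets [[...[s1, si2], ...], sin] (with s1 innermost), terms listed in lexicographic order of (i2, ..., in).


-[[[[s1, s5], s3], s4], s2] + [[[[s1, s5], s4], s3], s2]

Antisymmetry and Jacobi reduce to s1-anchored left-normed brackets.
Composite bracket: [s2, [[s4, s3], [s1, s5]]]
Expanding via [a, b] = ab - ba: 16 signed words (2^4 = 16).
The s1-initial words carry the normal form:
  word s1s5s3s4s2 has sign -1, contributing -[[[[s1, s5], s3], s4], s2]
  word s1s5s4s3s2 has sign +1, contributing +[[[[s1, s5], s4], s3], s2]


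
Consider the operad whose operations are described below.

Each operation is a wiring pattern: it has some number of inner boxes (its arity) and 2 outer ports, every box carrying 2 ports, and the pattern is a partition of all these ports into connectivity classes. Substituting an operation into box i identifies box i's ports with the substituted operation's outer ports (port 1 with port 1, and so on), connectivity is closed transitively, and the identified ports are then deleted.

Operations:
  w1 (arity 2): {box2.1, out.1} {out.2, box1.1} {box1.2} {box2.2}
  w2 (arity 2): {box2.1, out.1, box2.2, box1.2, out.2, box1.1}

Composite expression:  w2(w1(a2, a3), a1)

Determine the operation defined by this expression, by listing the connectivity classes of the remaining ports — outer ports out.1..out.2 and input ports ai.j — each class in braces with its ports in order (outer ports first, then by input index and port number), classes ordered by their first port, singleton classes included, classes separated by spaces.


{out.1, out.2, a1.1, a1.2, a2.1, a3.1} {a2.2} {a3.2}

Substituting into w2 glues patterns; closure does the rest.
the subtree at w1 composes to {out.1, a3.1} {out.2, a2.1} {a2.2} {a3.2} on (a2, a3); out.j = own outer ports
the subtree at w2 composes to {out.1, out.2, a1.1, a1.2, a2.1, a3.1} {a2.2} {a3.2} on (a2, a3, a1); out.j = own outer ports


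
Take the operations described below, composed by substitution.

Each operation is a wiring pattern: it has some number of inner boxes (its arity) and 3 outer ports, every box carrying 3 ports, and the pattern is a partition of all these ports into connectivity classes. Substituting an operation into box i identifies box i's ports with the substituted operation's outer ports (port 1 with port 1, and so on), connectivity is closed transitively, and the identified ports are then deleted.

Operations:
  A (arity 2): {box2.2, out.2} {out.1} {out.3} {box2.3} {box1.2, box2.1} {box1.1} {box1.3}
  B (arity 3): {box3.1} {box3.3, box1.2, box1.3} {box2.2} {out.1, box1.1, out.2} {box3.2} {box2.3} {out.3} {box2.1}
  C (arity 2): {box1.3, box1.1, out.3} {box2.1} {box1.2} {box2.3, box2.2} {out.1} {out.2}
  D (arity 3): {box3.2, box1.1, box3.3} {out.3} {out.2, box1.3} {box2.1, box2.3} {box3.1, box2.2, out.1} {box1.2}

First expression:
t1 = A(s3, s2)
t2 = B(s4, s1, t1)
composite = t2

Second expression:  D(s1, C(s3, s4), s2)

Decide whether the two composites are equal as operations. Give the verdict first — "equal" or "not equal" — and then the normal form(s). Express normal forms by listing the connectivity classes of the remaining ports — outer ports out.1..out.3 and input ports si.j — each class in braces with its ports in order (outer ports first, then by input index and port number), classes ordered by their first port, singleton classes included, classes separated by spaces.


not equal — first {out.1, out.2, s4.1} {out.3} {s1.1} {s1.2} {s1.3} {s2.1, s3.2} {s2.2} {s2.3} {s3.1} {s3.3} {s4.2, s4.3}, second {out.1, s2.1} {out.2, s1.3} {out.3} {s1.1, s2.2, s2.3} {s1.2} {s3.1, s3.3} {s3.2} {s4.1} {s4.2, s4.3}

The first composite normalizes to {out.1, out.2, s4.1} {out.3} {s1.1} {s1.2} {s1.3} {s2.1, s3.2} {s2.2} {s2.3} {s3.1} {s3.3} {s4.2, s4.3}
The second composite normalizes to {out.1, s2.1} {out.2, s1.3} {out.3} {s1.1, s2.2, s2.3} {s1.2} {s3.1, s3.3} {s3.2} {s4.1} {s4.2, s4.3}
The forms do not match — not equal.


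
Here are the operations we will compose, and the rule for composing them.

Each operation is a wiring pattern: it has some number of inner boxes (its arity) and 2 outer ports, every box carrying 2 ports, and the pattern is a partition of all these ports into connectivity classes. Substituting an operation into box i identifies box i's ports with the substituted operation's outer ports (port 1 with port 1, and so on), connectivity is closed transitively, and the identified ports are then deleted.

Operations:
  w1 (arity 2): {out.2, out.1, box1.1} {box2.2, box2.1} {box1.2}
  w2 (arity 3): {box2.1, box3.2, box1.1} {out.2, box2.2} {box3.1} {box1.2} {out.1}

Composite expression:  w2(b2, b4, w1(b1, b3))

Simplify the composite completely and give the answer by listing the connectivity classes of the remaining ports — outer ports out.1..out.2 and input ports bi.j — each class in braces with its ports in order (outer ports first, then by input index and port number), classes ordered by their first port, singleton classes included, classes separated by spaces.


Substituting into w2 glues patterns; closure does the rest.
w1 over (b1, b3) gives {out.1, out.2, b1.1} {b1.2} {b3.1, b3.2}, out.j being that stage's outer ports
w2 over (b2, b4, b1, b3) gives {out.1} {out.2, b4.2} {b1.1, b2.1, b4.1} {b1.2} {b2.2} {b3.1, b3.2}, out.j being that stage's outer ports

{out.1} {out.2, b4.2} {b1.1, b2.1, b4.1} {b1.2} {b2.2} {b3.1, b3.2}


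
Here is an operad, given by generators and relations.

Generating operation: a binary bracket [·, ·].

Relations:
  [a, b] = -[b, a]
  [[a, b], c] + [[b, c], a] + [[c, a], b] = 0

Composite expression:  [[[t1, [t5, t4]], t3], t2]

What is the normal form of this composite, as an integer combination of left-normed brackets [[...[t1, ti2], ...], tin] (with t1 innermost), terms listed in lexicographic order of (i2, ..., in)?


Antisymmetry and Jacobi reduce to t1-anchored left-normed brackets.
Composite bracket: [[[t1, [t5, t4]], t3], t2]
Applying ab - ba throughout gives 16 signed words (2^4 = 16).
The t1-initial words carry the normal form:
  word t1t4t5t3t2 has sign -1, contributing -[[[[t1, t4], t5], t3], t2]
  word t1t5t4t3t2 has sign +1, contributing +[[[[t1, t5], t4], t3], t2]

-[[[[t1, t4], t5], t3], t2] + [[[[t1, t5], t4], t3], t2]


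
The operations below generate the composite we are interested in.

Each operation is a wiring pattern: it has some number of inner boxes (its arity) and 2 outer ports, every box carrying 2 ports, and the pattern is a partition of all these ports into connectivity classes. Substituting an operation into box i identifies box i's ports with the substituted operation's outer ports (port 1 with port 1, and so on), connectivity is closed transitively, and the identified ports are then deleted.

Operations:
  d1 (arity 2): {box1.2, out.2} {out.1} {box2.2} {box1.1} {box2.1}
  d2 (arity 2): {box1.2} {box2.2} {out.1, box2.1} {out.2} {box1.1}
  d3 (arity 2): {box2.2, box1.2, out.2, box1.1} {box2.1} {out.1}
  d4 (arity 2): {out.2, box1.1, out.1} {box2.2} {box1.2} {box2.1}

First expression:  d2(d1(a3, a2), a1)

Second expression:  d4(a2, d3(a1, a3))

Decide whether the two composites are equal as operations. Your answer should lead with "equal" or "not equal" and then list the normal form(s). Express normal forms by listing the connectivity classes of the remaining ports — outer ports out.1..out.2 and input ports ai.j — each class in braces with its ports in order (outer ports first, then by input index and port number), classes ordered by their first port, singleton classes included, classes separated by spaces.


not equal; first: {out.1, a1.1} {out.2} {a1.2} {a2.1} {a2.2} {a3.1} {a3.2}; second: {out.1, out.2, a2.1} {a1.1, a1.2, a3.2} {a2.2} {a3.1}


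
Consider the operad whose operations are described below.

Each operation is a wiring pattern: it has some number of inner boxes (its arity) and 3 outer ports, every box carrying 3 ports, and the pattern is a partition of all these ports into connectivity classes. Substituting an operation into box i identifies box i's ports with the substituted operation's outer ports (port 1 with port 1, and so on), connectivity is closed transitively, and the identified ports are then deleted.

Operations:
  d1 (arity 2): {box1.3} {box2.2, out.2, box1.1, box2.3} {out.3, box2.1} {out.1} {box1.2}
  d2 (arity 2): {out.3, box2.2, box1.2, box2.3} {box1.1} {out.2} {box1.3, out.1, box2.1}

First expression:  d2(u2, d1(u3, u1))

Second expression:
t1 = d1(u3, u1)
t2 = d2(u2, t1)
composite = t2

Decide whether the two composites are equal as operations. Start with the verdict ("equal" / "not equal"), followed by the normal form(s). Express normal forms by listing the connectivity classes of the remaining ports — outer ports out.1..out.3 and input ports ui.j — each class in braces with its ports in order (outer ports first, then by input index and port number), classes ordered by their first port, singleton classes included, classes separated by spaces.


The first expression reduces to {out.1, u2.3} {out.2} {out.3, u1.1, u1.2, u1.3, u2.2, u3.1} {u2.1} {u3.2} {u3.3}
The second expression reduces to {out.1, u2.3} {out.2} {out.3, u1.1, u1.2, u1.3, u2.2, u3.1} {u2.1} {u3.2} {u3.3}
The forms coincide; equal.

equal; both compose to {out.1, u2.3} {out.2} {out.3, u1.1, u1.2, u1.3, u2.2, u3.1} {u2.1} {u3.2} {u3.3}


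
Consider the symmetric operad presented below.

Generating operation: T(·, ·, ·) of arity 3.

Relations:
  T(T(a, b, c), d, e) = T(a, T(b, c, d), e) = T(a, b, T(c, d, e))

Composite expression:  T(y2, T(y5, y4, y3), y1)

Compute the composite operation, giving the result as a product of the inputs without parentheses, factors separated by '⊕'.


y2 ⊕ y5 ⊕ y4 ⊕ y3 ⊕ y1

Under associativity of T, the answer is the y's in reading order.
T(y5, y4, y3) collapses to y5 ⊕ y4 ⊕ y3
T(y2, T(y5, y4, y3), y1) collapses to y2 ⊕ y5 ⊕ y4 ⊕ y3 ⊕ y1


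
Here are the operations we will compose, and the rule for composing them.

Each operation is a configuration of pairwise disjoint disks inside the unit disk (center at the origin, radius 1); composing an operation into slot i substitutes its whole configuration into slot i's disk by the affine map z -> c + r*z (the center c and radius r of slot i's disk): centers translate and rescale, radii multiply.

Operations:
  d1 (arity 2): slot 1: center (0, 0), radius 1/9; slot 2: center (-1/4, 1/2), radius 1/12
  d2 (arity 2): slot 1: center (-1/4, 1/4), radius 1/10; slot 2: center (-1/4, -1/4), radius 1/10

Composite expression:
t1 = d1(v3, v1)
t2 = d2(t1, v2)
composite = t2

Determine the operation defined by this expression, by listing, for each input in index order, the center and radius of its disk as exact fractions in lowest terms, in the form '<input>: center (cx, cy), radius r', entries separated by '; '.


Nesting under d2 composes maps z -> c + r*z down each v-path.
tracing v3 down its 2-map path: center (-1/4, 1/4), radius 1/90
tracing v1 down its 2-map path: center (-11/40, 3/10), radius 1/120
tracing v2 down its 1-map path: center (-1/4, -1/4), radius 1/10

v1: center (-11/40, 3/10), radius 1/120; v2: center (-1/4, -1/4), radius 1/10; v3: center (-1/4, 1/4), radius 1/90


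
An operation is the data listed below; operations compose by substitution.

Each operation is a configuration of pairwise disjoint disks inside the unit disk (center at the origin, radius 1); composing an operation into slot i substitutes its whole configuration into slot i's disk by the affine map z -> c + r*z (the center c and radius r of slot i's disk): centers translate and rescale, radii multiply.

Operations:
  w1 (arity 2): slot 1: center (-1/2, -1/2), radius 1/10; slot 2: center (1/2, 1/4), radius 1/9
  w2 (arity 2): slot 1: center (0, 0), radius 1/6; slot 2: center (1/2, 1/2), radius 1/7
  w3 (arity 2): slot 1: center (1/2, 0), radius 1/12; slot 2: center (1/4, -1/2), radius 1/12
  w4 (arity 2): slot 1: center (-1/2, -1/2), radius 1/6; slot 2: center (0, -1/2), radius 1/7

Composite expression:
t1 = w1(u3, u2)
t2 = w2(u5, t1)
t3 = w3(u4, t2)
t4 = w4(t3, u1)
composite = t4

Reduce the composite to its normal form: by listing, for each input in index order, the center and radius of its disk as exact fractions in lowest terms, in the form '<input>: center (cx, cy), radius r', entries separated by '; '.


Below w4, radii multiply path by path; the u-disk centers shift.
input u4: composing its 2 substitution steps yields center (-5/12, -1/2), radius 1/72
input u5: composing its 3 substitution steps yields center (-11/24, -7/12), radius 1/432
input u3: composing its 4 substitution steps yields center (-19/42, -97/168), radius 1/5040
input u2: composing its 4 substitution steps yields center (-227/504, -129/224), radius 1/4536
input u1: composing its 1 substitution step yields center (0, -1/2), radius 1/7

u1: center (0, -1/2), radius 1/7; u2: center (-227/504, -129/224), radius 1/4536; u3: center (-19/42, -97/168), radius 1/5040; u4: center (-5/12, -1/2), radius 1/72; u5: center (-11/24, -7/12), radius 1/432


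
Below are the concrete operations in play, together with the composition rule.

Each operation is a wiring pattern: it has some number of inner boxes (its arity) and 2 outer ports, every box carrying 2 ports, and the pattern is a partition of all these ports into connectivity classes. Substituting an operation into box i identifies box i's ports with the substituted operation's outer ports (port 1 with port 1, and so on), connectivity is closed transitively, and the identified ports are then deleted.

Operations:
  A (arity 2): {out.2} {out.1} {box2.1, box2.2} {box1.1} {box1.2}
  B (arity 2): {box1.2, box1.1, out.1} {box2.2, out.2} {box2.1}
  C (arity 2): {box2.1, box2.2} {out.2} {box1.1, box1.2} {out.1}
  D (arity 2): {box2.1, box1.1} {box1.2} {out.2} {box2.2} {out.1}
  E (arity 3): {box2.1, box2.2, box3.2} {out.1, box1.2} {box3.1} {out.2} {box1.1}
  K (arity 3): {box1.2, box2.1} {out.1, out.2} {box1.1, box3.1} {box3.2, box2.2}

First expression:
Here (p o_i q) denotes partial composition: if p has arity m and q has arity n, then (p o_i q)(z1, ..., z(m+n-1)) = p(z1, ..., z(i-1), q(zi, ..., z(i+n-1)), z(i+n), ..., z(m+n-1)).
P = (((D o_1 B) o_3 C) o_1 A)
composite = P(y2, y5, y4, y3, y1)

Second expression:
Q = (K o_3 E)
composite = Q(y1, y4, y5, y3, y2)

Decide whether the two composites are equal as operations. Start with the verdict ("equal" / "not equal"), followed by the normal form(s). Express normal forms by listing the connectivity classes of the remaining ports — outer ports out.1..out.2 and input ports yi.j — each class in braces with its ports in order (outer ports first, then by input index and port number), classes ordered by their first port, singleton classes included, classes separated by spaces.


not equal; first: {out.1} {out.2} {y1.1, y1.2} {y2.1} {y2.2} {y3.1, y3.2} {y4.1} {y4.2} {y5.1, y5.2}; second: {out.1, out.2} {y1.1, y5.2} {y1.2, y4.1} {y2.1} {y2.2, y3.1, y3.2} {y4.2} {y5.1}

In normal form, the first expression is {out.1} {out.2} {y1.1, y1.2} {y2.1} {y2.2} {y3.1, y3.2} {y4.1} {y4.2} {y5.1, y5.2}
In normal form, the second expression is {out.1, out.2} {y1.1, y5.2} {y1.2, y4.1} {y2.1} {y2.2, y3.1, y3.2} {y4.2} {y5.1}
Different reductions; not equal.


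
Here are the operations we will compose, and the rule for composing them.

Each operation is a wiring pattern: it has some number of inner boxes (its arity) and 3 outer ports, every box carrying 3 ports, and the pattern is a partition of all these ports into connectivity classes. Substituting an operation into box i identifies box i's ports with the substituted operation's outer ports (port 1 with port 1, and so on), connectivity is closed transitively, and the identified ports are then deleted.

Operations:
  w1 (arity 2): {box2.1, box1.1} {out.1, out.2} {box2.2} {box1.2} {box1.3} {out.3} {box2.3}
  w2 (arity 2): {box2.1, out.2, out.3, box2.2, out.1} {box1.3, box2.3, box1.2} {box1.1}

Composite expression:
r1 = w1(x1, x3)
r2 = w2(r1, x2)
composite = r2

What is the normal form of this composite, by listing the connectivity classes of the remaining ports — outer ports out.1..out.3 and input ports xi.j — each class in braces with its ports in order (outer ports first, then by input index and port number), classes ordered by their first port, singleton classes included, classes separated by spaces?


{out.1, out.2, out.3, x2.1, x2.2} {x1.1, x3.1} {x1.2} {x1.3} {x2.3} {x3.2} {x3.3}

After gluing at w2, chains via deleted ports link the x-ports.
the subtree at w1 composes to {out.1, out.2} {out.3} {x1.1, x3.1} {x1.2} {x1.3} {x3.2} {x3.3} on (x1, x3); out.j = own outer ports
the subtree at w2 composes to {out.1, out.2, out.3, x2.1, x2.2} {x1.1, x3.1} {x1.2} {x1.3} {x2.3} {x3.2} {x3.3} on (x1, x3, x2); out.j = own outer ports


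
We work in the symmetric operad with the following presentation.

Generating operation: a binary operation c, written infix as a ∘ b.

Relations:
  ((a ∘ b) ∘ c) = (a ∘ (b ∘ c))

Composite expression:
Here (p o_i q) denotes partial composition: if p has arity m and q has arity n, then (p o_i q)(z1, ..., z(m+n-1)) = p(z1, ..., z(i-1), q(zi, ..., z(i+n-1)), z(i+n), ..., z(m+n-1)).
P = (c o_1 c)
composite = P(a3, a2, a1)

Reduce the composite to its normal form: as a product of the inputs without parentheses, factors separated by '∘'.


a3 ∘ a2 ∘ a1

The c-tree's shape is irrelevant; the a-reading-order decides.
(a3 ∘ a2) unparenthesizes to a3 ∘ a2
((a3 ∘ a2) ∘ a1) unparenthesizes to a3 ∘ a2 ∘ a1


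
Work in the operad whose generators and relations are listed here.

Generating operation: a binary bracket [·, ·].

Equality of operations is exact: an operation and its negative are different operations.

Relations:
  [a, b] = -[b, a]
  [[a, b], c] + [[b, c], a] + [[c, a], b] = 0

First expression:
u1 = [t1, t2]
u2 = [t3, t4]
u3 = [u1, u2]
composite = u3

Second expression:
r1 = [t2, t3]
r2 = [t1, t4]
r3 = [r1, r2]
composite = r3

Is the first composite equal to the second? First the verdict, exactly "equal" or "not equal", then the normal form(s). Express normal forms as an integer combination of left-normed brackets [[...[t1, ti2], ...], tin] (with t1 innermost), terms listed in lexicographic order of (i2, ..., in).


not equal: they reduce to [[[t1, t2], t3], t4] - [[[t1, t2], t4], t3] and -[[[t1, t4], t2], t3] + [[[t1, t4], t3], t2]


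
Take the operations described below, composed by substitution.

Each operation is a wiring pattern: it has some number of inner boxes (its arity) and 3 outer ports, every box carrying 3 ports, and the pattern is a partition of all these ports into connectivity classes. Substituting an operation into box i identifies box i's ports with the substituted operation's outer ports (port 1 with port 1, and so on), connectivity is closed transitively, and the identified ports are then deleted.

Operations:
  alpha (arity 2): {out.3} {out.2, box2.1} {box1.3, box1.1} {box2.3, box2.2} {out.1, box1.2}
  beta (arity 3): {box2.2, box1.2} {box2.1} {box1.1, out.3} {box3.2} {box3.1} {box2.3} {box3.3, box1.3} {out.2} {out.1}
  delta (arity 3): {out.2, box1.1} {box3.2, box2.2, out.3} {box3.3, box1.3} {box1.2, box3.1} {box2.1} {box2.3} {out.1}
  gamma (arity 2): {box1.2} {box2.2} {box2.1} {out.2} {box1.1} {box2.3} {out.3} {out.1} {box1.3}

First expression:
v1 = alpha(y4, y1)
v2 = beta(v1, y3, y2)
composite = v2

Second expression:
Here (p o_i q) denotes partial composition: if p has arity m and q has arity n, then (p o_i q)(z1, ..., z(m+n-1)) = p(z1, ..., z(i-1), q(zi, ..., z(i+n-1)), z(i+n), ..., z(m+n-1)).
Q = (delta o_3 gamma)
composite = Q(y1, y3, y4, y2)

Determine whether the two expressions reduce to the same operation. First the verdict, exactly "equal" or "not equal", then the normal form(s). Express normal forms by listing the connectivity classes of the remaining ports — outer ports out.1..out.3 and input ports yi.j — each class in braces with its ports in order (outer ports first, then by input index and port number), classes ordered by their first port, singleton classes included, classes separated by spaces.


not equal — first {out.1} {out.2} {out.3, y4.2} {y1.1, y3.2} {y1.2, y1.3} {y2.1} {y2.2} {y2.3} {y3.1} {y3.3} {y4.1, y4.3}, second {out.1} {out.2, y1.1} {out.3, y3.2} {y1.2} {y1.3} {y2.1} {y2.2} {y2.3} {y3.1} {y3.3} {y4.1} {y4.2} {y4.3}

Normal form of the first expression: {out.1} {out.2} {out.3, y4.2} {y1.1, y3.2} {y1.2, y1.3} {y2.1} {y2.2} {y2.3} {y3.1} {y3.3} {y4.1, y4.3}
Normal form of the second expression: {out.1} {out.2, y1.1} {out.3, y3.2} {y1.2} {y1.3} {y2.1} {y2.2} {y2.3} {y3.1} {y3.3} {y4.1} {y4.2} {y4.3}
Different reductions; not equal.


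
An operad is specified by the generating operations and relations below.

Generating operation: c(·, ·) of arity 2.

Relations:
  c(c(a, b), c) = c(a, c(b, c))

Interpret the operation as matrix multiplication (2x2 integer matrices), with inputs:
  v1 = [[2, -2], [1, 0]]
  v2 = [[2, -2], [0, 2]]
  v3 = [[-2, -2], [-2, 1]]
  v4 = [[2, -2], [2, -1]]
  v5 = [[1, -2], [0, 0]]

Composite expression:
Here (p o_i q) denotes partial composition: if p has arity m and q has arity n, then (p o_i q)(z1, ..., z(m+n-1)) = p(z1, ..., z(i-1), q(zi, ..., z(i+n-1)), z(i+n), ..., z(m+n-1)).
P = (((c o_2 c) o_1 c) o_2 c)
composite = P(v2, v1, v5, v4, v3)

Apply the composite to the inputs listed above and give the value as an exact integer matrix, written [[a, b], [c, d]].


[[8, 8], [8, 8]]

c(v1, v5) = [[2, -4], [1, -2]]
c(v2, c(v1, v5)) = [[2, -4], [2, -4]]
c(v4, v3) = [[0, -6], [-2, -5]]
c(c(v2, c(v1, v5)), c(v4, v3)) = [[8, 8], [8, 8]]


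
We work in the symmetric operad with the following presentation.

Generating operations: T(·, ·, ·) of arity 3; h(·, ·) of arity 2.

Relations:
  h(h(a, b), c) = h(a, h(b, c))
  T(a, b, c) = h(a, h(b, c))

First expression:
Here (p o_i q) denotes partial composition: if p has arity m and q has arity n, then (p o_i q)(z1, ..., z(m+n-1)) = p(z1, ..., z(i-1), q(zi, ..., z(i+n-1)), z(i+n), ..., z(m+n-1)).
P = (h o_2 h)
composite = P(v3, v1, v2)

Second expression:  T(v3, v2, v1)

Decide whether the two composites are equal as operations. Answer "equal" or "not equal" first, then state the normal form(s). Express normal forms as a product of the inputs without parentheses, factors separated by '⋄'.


not equal; first: v3 ⋄ v1 ⋄ v2; second: v3 ⋄ v2 ⋄ v1

Reducing the first expression gives v3 ⋄ v1 ⋄ v2
Reducing the second expression gives v3 ⋄ v2 ⋄ v1
The forms do not match — not equal.


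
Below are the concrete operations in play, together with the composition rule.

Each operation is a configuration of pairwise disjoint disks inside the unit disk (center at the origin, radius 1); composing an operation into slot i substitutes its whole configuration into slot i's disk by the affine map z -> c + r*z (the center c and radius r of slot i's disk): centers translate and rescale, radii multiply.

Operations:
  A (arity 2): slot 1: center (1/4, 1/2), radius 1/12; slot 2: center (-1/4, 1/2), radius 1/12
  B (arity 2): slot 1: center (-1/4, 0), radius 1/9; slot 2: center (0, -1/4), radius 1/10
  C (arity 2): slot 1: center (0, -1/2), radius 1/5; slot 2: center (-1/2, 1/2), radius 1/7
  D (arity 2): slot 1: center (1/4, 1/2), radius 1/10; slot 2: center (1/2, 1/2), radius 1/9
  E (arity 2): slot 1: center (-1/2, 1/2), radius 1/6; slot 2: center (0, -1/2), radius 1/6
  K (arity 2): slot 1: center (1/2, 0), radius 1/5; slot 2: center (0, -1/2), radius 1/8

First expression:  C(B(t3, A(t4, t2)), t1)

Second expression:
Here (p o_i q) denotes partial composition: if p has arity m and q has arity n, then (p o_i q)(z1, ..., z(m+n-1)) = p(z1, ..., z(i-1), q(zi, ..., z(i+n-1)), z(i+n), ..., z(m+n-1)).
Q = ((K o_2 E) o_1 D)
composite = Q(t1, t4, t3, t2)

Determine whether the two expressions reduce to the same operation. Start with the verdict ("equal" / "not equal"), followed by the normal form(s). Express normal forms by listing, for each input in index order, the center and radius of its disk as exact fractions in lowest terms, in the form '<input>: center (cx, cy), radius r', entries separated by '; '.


not equal — first t1: center (-1/2, 1/2), radius 1/7; t2: center (-1/200, -27/50), radius 1/600; t3: center (-1/20, -1/2), radius 1/45; t4: center (1/200, -27/50), radius 1/600, second t1: center (11/20, 1/10), radius 1/50; t2: center (0, -9/16), radius 1/48; t3: center (-1/16, -7/16), radius 1/48; t4: center (3/5, 1/10), radius 1/45

The first expression reduces to t1: center (-1/2, 1/2), radius 1/7; t2: center (-1/200, -27/50), radius 1/600; t3: center (-1/20, -1/2), radius 1/45; t4: center (1/200, -27/50), radius 1/600
The second expression reduces to t1: center (11/20, 1/10), radius 1/50; t2: center (0, -9/16), radius 1/48; t3: center (-1/16, -7/16), radius 1/48; t4: center (3/5, 1/10), radius 1/45
Different reductions; not equal.


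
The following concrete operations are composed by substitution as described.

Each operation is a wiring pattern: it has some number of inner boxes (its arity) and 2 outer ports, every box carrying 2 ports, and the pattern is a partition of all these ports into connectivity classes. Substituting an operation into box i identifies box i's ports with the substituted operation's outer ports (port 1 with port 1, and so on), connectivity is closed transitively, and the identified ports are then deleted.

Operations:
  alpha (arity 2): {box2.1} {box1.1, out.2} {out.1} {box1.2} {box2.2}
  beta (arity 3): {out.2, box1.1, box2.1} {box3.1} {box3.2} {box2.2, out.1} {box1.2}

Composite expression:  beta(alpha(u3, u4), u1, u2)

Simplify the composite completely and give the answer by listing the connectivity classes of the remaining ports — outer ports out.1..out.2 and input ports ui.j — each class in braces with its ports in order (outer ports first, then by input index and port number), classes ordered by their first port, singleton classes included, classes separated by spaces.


Two ports join when wires chain via beta-identified ports.
after alpha, the pattern on (u3, u4) reads {out.1} {out.2, u3.1} {u3.2} {u4.1} {u4.2} (out.j = its outer ports)
after beta, the pattern on (u3, u4, u1, u2) reads {out.1, u1.2} {out.2, u1.1} {u2.1} {u2.2} {u3.1} {u3.2} {u4.1} {u4.2} (out.j = its outer ports)

{out.1, u1.2} {out.2, u1.1} {u2.1} {u2.2} {u3.1} {u3.2} {u4.1} {u4.2}


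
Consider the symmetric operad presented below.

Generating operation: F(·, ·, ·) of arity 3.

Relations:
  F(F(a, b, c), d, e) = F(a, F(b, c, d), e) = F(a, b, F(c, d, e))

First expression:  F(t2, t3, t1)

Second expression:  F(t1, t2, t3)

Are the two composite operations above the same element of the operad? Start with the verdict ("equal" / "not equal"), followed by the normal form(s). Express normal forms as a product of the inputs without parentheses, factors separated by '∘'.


Reducing the first expression gives t2 ∘ t3 ∘ t1
Reducing the second expression gives t1 ∘ t2 ∘ t3
Different reductions; not equal.

not equal — first t2 ∘ t3 ∘ t1, second t1 ∘ t2 ∘ t3


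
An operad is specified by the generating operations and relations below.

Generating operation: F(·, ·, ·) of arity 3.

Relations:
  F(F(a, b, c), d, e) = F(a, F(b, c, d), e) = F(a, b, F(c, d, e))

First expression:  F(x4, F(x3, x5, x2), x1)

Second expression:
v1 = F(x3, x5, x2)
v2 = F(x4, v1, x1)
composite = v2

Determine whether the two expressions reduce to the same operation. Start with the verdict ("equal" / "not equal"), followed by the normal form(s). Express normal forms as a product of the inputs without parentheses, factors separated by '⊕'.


equal — both sides give x4 ⊕ x3 ⊕ x5 ⊕ x2 ⊕ x1

The first expression, normalized: x4 ⊕ x3 ⊕ x5 ⊕ x2 ⊕ x1
The second expression, normalized: x4 ⊕ x3 ⊕ x5 ⊕ x2 ⊕ x1
Both agree, so they are equal.


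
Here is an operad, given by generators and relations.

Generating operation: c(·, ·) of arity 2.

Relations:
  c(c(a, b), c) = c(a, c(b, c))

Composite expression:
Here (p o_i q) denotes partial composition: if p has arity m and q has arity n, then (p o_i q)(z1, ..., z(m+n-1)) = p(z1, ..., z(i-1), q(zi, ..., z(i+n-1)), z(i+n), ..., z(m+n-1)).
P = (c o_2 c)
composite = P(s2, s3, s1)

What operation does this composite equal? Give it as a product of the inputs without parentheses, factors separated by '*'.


s2 * s3 * s1

All parenthesizations of c agree; list the s-inputs left to right.
c(s3, s1) reduces to s3 * s1
c(s2, c(s3, s1)) reduces to s2 * s3 * s1


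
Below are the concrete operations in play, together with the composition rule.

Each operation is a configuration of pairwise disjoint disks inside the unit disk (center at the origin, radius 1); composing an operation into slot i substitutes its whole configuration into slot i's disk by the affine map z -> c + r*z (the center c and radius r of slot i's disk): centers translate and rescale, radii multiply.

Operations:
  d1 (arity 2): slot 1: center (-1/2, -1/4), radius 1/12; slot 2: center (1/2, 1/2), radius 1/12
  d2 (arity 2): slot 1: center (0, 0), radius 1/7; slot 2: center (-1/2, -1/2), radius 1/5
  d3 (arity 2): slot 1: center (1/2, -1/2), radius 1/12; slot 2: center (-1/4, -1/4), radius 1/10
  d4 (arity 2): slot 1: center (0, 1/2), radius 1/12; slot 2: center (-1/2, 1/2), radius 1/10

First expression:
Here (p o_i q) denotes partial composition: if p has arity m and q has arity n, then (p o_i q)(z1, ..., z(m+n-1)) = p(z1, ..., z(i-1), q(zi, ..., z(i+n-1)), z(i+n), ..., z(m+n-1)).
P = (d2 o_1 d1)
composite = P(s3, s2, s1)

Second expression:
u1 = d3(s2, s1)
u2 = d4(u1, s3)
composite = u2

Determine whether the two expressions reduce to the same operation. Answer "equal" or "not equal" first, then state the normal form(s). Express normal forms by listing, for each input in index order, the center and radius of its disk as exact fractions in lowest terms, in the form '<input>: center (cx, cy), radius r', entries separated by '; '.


not equal; first: s1: center (-1/2, -1/2), radius 1/5; s2: center (1/14, 1/14), radius 1/84; s3: center (-1/14, -1/28), radius 1/84; second: s1: center (-1/48, 23/48), radius 1/120; s2: center (1/24, 11/24), radius 1/144; s3: center (-1/2, 1/2), radius 1/10

The first composite normalizes to s1: center (-1/2, -1/2), radius 1/5; s2: center (1/14, 1/14), radius 1/84; s3: center (-1/14, -1/28), radius 1/84
The second composite normalizes to s1: center (-1/48, 23/48), radius 1/120; s2: center (1/24, 11/24), radius 1/144; s3: center (-1/2, 1/2), radius 1/10
The forms do not match — not equal.
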